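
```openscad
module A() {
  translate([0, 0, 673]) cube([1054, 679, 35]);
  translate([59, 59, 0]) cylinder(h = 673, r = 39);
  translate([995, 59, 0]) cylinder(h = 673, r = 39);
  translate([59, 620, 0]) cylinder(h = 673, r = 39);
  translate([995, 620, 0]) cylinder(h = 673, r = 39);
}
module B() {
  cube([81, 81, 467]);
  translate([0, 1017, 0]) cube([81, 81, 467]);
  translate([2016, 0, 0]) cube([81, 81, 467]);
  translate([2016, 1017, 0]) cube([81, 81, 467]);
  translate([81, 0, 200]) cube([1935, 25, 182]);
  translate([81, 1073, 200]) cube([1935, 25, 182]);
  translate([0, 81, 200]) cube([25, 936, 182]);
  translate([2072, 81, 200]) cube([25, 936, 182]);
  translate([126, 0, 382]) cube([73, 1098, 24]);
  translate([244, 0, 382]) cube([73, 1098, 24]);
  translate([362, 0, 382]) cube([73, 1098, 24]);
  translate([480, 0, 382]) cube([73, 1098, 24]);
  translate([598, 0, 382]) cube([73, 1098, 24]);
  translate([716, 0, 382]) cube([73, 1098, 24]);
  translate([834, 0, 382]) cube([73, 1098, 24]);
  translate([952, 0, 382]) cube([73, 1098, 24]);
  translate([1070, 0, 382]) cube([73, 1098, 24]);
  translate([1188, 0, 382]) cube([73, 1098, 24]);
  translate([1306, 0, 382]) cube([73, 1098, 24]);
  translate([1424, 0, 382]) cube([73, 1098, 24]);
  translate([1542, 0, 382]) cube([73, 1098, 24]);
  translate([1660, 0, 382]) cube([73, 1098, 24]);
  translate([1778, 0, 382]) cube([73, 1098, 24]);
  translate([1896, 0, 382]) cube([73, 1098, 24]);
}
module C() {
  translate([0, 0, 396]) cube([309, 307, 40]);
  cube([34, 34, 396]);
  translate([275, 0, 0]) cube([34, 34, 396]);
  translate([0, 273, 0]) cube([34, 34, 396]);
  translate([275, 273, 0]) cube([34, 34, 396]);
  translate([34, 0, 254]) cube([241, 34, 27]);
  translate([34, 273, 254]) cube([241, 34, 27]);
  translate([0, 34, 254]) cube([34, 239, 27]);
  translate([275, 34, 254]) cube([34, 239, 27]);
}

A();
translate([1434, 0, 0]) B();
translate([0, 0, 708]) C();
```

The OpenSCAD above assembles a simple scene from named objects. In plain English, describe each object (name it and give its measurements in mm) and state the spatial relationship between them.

A is a table with a 1054×679 mm rectangular top, 35 mm thick, top surface at z = 708 mm, supported by four round legs of 78 mm diameter, each leg's bounding box inset 20 mm from the nearest pair of top edges, running from the floor.

B is a bed frame 2097 mm long (x) by 1098 mm wide (y). Four 81×81 mm corner posts, 467 mm tall, at the corners of the footprint. Four rails of 25 mm thickness and 182 mm height run between adjacent posts with their undersides at z = 200 mm, their outer faces flush with the outside of the frame (the two x-running rails run between the posts' inner faces; the two y-running rails run between the posts' inner faces). 16 slats, each 73 mm wide (x) and 24 mm thick, lie across the top of the two x-running rails, running the full 1098 mm width of the frame in y; the slats are evenly spaced along x between the inner faces of the end posts with equal gaps (rounded down to the nearest mm) at the −x end and between each pair — any rounding remainder accumulates at the +x end.

C is a four-legged stool. The seat is 309×307 mm, 40 mm thick, top at z = 436 mm. It stands on four square legs, each 34×34 mm in cross-section, from z = 0 to the seat underside, each flush with a corner of the seat. Four stretchers, 34 mm wide and 27 mm tall, connect adjacent legs with their undersides at z = 254 mm, each running between the inner faces of the legs it joins and aligned with the legs' outer faces on the other axis.

The bed frame is on the floor beside the table on its +x side. The stool is on top of the table.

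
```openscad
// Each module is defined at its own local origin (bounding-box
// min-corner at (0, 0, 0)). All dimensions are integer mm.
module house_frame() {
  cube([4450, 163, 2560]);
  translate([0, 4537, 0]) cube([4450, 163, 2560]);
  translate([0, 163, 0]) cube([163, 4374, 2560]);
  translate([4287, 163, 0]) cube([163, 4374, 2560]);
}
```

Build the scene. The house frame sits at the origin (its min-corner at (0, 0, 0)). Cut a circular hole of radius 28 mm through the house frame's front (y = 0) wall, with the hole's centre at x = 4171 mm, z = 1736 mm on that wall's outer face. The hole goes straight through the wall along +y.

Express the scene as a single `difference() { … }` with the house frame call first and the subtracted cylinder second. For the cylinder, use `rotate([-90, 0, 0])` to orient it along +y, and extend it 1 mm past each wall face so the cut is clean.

difference() {
  house_frame();
  translate([4171, -1, 1736]) rotate([-90, 0, 0]) cylinder(h = 165, r = 28);
}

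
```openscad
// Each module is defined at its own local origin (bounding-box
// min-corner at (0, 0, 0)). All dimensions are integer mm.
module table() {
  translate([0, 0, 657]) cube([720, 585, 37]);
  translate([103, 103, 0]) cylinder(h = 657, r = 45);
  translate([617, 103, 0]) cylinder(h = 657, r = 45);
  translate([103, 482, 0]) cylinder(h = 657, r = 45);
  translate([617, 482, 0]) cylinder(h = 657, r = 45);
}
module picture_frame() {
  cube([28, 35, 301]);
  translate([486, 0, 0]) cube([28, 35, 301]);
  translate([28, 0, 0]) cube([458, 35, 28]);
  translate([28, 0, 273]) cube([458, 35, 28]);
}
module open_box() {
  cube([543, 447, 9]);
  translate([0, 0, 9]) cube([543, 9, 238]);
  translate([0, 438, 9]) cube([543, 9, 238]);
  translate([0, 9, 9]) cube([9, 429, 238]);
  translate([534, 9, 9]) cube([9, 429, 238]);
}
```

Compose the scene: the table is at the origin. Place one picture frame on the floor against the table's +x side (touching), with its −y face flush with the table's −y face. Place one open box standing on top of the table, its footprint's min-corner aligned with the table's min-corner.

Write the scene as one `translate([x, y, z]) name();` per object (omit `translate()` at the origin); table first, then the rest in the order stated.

table();
translate([720, 0, 0]) picture_frame();
translate([0, 0, 694]) open_box();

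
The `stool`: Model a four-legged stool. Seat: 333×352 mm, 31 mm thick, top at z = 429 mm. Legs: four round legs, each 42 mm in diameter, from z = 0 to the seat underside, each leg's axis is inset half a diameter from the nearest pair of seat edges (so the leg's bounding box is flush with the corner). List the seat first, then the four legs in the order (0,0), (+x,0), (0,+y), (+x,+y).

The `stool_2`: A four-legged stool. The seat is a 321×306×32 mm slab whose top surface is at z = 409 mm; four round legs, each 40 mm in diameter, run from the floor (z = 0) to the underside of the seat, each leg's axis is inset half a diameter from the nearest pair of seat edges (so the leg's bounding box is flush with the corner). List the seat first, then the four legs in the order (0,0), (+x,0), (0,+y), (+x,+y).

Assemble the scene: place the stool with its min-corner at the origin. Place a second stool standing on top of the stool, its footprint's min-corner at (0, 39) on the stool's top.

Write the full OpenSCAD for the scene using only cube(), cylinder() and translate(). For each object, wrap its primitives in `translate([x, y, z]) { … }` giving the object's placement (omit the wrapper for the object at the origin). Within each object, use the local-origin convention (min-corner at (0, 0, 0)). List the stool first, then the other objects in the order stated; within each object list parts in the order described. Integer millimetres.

translate([0, 0, 398]) cube([333, 352, 31]);
translate([21, 21, 0]) cylinder(h = 398, r = 21);
translate([312, 21, 0]) cylinder(h = 398, r = 21);
translate([21, 331, 0]) cylinder(h = 398, r = 21);
translate([312, 331, 0]) cylinder(h = 398, r = 21);
translate([0, 39, 429]) {
  translate([0, 0, 377]) cube([321, 306, 32]);
  translate([20, 20, 0]) cylinder(h = 377, r = 20);
  translate([301, 20, 0]) cylinder(h = 377, r = 20);
  translate([20, 286, 0]) cylinder(h = 377, r = 20);
  translate([301, 286, 0]) cylinder(h = 377, r = 20);
}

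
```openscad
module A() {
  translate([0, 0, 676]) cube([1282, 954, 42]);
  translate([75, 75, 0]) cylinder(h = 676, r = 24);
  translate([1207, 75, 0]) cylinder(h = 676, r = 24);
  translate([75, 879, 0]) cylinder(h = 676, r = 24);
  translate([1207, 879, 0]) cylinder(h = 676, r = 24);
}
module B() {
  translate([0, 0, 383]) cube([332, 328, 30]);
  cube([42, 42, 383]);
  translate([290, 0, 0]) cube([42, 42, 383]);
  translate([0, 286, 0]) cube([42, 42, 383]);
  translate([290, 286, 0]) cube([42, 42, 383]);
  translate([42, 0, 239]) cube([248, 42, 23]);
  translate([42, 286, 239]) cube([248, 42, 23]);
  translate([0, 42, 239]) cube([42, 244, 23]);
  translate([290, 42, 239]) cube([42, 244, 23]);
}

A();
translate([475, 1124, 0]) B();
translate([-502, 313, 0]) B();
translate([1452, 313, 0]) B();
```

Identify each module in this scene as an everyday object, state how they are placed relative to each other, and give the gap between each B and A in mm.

A is a table. B is a stool. Three stools sit around the table at the +y, −x, +x sides. The gap between each stool and the table is 170 mm.

Each stool's nearest face is 170 mm from the table's bounding box.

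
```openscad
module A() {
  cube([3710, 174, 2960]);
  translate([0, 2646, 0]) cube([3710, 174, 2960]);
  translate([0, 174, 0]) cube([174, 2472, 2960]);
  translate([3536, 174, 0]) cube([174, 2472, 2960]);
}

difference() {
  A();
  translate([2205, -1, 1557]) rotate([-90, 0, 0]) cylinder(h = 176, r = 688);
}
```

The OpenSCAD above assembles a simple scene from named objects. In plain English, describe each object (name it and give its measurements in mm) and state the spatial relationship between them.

A is a box-shaped house frame (walls only): outside footprint 3710×2820 mm, wall height 2960 mm, wall thickness 174 mm. The two y-facing walls run the full x-width; the two x-facing walls fit between the inner faces of the y-facing walls.

The house frame has a circular hole of radius 688 mm through its front wall, centred at (x = 2205, z = 1557).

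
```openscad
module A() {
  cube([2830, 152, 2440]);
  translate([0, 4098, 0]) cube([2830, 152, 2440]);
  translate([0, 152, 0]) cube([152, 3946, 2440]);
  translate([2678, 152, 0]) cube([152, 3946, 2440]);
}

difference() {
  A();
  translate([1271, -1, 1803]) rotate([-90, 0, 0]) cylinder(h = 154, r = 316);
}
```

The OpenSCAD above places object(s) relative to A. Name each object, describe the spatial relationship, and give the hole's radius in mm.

The subtracted cylinder has r = 316 mm.

A is a house frame. The house frame has a circular hole through its front wall. The hole's radius is 316 mm.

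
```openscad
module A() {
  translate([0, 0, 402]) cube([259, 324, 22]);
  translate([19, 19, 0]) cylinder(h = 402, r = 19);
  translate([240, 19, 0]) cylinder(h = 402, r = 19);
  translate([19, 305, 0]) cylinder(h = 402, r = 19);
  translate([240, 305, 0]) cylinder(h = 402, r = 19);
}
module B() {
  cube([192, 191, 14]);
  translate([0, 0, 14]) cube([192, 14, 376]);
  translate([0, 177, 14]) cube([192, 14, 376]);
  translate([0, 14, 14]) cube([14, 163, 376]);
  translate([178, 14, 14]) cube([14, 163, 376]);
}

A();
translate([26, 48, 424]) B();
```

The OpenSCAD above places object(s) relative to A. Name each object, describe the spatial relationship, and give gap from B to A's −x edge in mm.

A is a stool. B is an open box. The open box is on top of the stool. The gap from the open box to the stool's −x edge is 26 mm.

The open box's min-x is at 26; the stool's min-x is 0; gap = 26 mm.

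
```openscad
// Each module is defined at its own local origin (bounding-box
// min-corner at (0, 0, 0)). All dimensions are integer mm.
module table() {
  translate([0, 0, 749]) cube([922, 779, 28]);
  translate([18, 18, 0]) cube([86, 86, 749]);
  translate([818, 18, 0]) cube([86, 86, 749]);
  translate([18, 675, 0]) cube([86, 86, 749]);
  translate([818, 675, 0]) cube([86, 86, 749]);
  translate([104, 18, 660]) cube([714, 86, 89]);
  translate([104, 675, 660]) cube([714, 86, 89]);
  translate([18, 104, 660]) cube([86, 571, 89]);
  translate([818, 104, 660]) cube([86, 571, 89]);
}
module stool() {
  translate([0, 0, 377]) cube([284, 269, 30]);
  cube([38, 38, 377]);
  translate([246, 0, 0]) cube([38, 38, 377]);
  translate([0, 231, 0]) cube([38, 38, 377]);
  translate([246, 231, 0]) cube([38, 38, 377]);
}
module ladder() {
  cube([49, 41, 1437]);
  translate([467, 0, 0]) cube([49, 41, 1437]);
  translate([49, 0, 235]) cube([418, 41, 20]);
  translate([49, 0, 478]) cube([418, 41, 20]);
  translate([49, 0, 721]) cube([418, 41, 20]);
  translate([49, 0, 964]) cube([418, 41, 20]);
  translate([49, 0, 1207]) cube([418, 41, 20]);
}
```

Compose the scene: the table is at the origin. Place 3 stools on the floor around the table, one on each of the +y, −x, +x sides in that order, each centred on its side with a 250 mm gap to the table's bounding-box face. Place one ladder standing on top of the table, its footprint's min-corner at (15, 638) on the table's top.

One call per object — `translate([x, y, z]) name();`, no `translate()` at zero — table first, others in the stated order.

table();
translate([319, 1029, 0]) stool();
translate([-534, 255, 0]) stool();
translate([1172, 255, 0]) stool();
translate([15, 638, 777]) ladder();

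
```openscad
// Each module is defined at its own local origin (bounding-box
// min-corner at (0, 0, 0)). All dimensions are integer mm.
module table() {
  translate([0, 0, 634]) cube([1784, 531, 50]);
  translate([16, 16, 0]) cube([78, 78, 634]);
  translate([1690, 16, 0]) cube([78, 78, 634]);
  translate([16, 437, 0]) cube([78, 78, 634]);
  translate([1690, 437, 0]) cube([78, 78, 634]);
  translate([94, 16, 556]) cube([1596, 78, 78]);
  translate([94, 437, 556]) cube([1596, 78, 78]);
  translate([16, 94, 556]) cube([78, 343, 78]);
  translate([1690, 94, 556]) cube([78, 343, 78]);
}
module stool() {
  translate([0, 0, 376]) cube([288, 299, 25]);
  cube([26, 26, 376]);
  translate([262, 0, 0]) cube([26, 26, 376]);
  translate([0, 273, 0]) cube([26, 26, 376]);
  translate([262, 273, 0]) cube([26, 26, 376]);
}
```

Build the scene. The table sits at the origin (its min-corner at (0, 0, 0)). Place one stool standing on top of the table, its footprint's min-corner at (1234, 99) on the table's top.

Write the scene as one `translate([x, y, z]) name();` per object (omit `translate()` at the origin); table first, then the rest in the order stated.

table();
translate([1234, 99, 684]) stool();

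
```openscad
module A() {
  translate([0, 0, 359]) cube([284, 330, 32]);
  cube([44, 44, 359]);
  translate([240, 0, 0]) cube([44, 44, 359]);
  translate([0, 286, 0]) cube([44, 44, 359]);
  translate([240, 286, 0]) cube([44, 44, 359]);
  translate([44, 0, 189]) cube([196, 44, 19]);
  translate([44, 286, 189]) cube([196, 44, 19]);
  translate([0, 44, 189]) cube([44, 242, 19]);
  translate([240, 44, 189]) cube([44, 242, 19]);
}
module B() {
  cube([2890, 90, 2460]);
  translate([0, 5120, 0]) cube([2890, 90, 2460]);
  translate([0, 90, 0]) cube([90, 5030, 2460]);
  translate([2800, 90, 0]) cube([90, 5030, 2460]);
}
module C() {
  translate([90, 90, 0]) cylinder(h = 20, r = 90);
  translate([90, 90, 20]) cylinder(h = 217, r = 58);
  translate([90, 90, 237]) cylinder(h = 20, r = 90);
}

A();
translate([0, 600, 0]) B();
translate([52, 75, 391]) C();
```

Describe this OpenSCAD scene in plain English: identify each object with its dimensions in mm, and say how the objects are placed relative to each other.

A is a simple wooden stool: a rectangular seat 284 mm (x) by 330 mm (y), 32 mm thick, top face at z = 391 mm, on four square legs, each 44×44 mm in cross-section. The legs rest on z = 0, each flush with a corner of the seat. Four stretchers, 44 mm wide and 19 mm tall, connect adjacent legs with their undersides at z = 189 mm, each running between the inner faces of the legs it joins and aligned with the legs' outer faces on the other axis.

B is the wall frame of a small rectangular building: four walls, each 2460 mm tall and 90 mm thick, enclosing a footprint 2890 mm (x) by 5210 mm (y) outside-to-outside, with no floor or roof. The front and back walls (the −y and +y sides) span the full width; the two side walls fit between them.

C is a spool: two coaxial disc flanges of radius 90 mm and thickness 20 mm, joined by a core cylinder of radius 58 mm and height 217 mm. The lower flange rests on z = 0 and the three cylinders share a vertical axis.

The house frame is on the floor beside the stool on its +y side. The spool is on top of the stool, centred.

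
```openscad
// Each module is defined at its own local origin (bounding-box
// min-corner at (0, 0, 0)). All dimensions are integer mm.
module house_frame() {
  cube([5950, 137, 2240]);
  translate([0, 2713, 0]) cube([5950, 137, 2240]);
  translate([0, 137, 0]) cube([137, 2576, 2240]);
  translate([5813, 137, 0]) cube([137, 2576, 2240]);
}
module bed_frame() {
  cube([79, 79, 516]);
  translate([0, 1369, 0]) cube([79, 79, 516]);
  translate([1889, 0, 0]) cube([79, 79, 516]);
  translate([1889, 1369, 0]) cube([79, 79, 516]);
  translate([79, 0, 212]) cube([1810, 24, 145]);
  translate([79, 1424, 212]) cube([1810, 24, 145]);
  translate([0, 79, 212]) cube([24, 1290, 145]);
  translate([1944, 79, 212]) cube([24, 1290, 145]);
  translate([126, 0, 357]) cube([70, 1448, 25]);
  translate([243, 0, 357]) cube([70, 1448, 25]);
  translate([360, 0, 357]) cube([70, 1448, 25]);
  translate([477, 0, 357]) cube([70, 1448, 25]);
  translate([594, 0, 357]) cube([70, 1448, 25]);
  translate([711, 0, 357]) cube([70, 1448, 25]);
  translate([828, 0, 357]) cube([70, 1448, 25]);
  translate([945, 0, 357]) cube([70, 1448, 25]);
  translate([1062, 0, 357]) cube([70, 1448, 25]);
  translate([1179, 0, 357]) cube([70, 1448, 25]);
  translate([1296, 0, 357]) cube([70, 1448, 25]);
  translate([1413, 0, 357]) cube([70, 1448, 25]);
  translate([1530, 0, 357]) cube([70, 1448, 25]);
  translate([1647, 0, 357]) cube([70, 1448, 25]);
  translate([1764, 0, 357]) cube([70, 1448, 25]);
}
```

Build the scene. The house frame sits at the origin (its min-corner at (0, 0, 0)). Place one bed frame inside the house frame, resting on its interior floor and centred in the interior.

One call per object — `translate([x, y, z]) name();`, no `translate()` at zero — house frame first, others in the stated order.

house_frame();
translate([1991, 701, 0]) bed_frame();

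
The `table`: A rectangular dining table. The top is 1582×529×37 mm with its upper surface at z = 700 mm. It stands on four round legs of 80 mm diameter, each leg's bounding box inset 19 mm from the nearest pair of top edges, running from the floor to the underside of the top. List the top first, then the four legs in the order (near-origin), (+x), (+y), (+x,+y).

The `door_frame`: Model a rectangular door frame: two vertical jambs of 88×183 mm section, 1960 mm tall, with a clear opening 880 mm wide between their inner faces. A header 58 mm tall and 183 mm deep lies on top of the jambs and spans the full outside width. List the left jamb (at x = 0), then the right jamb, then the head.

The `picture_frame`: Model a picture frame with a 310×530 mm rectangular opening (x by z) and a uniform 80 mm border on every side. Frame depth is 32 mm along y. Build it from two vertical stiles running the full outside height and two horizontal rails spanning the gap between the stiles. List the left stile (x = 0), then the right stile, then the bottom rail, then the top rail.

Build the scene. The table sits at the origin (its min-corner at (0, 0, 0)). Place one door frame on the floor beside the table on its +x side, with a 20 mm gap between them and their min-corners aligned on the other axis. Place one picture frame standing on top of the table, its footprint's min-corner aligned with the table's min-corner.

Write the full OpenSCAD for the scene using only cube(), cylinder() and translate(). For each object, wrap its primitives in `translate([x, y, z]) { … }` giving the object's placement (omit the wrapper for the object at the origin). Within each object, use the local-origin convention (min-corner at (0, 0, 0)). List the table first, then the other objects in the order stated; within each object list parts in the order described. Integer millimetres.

translate([0, 0, 663]) cube([1582, 529, 37]);
translate([59, 59, 0]) cylinder(h = 663, r = 40);
translate([1523, 59, 0]) cylinder(h = 663, r = 40);
translate([59, 470, 0]) cylinder(h = 663, r = 40);
translate([1523, 470, 0]) cylinder(h = 663, r = 40);
translate([1602, 0, 0]) {
  cube([88, 183, 1960]);
  translate([968, 0, 0]) cube([88, 183, 1960]);
  translate([0, 0, 1960]) cube([1056, 183, 58]);
}
translate([0, 0, 700]) {
  cube([80, 32, 690]);
  translate([390, 0, 0]) cube([80, 32, 690]);
  translate([80, 0, 0]) cube([310, 32, 80]);
  translate([80, 0, 610]) cube([310, 32, 80]);
}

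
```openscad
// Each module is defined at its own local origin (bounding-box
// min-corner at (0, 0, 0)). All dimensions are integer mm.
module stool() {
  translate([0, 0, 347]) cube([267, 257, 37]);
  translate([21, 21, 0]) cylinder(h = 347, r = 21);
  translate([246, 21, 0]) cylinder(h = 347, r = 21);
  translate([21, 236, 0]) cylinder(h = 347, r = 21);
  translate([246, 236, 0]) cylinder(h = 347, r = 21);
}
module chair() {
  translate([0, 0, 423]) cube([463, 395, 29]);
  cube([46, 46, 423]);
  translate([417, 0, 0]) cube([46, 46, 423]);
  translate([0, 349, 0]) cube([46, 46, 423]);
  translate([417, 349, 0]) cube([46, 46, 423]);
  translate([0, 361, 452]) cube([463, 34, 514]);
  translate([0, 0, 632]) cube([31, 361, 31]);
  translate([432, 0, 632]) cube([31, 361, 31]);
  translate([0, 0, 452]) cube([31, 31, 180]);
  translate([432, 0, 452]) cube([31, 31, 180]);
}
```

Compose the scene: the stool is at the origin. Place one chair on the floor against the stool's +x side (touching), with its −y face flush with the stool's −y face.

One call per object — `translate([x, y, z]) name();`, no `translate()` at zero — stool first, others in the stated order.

stool();
translate([267, 0, 0]) chair();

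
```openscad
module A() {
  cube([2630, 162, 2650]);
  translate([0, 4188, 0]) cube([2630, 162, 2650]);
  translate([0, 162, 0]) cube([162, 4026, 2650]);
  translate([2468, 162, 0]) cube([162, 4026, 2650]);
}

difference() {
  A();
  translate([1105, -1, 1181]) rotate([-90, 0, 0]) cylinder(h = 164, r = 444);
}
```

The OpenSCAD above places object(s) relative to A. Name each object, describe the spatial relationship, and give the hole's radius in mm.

The subtracted cylinder has r = 444 mm.

A is a house frame. The house frame has a circular hole through its front wall. The hole's radius is 444 mm.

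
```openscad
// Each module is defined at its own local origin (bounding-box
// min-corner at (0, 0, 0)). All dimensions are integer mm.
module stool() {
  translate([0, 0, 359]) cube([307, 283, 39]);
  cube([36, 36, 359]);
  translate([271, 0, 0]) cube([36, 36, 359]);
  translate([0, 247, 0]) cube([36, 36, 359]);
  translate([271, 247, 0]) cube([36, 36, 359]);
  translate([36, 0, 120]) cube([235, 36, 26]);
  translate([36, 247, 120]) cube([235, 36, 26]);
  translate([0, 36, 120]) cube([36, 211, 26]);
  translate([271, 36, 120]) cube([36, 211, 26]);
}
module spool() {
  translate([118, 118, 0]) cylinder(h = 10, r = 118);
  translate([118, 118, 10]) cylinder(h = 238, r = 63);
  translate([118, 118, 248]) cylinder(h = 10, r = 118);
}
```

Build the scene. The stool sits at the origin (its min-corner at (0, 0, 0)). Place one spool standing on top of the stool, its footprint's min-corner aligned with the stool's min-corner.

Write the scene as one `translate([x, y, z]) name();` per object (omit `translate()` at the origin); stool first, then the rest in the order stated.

stool();
translate([0, 0, 398]) spool();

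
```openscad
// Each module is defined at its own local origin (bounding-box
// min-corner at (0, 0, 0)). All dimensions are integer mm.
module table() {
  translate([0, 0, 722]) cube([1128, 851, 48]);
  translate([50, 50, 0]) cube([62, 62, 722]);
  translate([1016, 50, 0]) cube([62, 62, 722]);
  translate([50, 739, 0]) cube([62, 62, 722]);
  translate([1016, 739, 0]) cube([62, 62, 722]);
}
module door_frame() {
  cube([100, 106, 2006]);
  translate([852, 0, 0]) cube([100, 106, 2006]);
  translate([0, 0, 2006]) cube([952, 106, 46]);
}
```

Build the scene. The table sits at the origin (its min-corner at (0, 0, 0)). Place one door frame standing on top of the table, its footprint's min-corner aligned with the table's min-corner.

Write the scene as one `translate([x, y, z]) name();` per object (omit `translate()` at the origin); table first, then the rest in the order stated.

table();
translate([0, 0, 770]) door_frame();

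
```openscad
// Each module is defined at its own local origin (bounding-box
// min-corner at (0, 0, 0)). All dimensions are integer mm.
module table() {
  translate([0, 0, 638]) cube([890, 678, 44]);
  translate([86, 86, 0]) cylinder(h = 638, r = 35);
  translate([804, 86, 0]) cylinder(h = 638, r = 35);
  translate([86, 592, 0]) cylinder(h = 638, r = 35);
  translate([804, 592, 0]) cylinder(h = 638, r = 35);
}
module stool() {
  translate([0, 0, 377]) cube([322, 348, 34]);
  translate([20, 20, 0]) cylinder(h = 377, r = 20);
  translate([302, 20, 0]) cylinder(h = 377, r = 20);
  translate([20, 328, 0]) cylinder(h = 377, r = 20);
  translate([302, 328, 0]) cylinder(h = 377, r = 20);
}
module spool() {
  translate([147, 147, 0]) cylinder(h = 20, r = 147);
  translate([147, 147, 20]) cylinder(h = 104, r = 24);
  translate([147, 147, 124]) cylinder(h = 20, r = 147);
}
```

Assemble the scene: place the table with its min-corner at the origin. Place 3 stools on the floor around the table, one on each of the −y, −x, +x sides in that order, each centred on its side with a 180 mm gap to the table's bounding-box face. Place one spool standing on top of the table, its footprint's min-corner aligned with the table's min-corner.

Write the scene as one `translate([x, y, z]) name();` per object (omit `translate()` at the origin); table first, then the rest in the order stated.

table();
translate([284, -528, 0]) stool();
translate([-502, 165, 0]) stool();
translate([1070, 165, 0]) stool();
translate([0, 0, 682]) spool();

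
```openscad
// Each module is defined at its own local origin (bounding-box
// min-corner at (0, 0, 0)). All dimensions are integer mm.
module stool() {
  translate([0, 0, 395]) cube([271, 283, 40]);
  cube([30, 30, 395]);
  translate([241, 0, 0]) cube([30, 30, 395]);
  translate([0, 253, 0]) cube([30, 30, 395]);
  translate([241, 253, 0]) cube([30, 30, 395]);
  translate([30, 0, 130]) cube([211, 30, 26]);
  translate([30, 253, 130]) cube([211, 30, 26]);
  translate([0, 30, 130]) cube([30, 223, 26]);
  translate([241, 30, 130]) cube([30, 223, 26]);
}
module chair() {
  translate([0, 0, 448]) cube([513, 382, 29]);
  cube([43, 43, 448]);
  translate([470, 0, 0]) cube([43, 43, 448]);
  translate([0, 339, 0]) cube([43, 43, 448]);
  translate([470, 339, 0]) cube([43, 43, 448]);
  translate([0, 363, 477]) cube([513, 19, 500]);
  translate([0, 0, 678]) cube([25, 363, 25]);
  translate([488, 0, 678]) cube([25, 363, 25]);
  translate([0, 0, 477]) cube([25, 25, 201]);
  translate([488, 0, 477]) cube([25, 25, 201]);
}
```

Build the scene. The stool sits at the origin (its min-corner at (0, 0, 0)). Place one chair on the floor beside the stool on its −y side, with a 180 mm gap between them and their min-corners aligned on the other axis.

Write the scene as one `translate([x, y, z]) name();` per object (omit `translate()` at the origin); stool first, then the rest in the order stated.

stool();
translate([0, -562, 0]) chair();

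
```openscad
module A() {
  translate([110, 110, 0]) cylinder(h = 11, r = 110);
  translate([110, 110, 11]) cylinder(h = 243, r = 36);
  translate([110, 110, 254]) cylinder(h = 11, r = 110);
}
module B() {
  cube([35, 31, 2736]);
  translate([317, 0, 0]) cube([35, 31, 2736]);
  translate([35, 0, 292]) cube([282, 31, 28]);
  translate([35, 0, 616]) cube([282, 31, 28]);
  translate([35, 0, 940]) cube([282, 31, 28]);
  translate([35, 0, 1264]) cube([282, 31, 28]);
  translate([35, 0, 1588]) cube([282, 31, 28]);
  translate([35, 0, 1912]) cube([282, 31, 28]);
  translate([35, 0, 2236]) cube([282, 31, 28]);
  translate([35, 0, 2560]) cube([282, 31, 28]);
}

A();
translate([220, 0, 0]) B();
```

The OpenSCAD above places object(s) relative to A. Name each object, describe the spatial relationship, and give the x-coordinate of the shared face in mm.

A is a spool. B is a ladder. The ladder is against the spool's +x side, with their −y faces flush. The x-coordinate of the shared face is 220 mm.

The spool's +x face and the ladder's −x face are both at x = 220 mm.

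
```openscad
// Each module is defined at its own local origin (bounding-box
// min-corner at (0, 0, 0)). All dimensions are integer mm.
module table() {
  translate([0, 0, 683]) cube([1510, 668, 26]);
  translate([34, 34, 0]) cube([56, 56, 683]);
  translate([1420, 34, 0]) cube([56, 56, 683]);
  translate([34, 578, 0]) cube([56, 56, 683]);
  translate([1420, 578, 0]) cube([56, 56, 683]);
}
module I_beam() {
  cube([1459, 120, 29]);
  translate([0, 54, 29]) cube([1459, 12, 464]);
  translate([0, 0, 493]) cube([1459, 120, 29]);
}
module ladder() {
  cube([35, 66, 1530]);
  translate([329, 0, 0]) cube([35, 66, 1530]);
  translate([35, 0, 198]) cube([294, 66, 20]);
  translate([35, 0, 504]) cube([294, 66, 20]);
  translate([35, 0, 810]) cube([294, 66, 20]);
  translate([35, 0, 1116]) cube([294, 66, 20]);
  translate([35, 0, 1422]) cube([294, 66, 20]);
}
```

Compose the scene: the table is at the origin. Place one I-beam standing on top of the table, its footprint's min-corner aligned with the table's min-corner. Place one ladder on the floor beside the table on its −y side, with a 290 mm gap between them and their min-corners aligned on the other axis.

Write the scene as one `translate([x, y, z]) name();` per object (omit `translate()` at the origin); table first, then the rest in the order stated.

table();
translate([0, 0, 709]) I_beam();
translate([0, -356, 0]) ladder();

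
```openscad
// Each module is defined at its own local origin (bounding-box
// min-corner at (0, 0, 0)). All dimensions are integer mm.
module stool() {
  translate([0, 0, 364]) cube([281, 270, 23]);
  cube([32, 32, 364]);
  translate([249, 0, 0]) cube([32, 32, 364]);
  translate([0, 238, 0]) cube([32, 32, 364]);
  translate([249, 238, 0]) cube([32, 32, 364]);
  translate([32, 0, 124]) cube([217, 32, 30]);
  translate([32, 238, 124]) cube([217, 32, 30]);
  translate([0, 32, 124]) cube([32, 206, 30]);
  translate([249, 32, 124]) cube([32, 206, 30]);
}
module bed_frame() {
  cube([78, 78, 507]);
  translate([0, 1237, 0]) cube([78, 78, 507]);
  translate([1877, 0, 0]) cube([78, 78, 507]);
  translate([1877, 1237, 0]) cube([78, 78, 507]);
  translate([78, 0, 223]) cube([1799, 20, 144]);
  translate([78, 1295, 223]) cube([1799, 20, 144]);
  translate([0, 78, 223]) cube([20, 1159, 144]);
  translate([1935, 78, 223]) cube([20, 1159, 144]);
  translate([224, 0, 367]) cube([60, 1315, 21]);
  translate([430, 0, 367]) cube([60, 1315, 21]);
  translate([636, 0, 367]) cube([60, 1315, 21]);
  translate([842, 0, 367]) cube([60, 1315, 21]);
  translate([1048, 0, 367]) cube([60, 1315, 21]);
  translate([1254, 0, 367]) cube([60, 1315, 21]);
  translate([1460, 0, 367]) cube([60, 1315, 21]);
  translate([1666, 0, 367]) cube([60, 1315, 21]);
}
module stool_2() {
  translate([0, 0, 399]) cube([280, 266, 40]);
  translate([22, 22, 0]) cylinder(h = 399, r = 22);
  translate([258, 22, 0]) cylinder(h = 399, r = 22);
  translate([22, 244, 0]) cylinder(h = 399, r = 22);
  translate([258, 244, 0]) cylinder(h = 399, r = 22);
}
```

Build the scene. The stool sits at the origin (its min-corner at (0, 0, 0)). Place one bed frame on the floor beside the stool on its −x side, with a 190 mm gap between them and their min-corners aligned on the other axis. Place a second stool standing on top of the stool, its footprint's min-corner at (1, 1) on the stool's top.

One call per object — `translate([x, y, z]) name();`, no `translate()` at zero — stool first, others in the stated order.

stool();
translate([-2145, 0, 0]) bed_frame();
translate([1, 1, 387]) stool_2();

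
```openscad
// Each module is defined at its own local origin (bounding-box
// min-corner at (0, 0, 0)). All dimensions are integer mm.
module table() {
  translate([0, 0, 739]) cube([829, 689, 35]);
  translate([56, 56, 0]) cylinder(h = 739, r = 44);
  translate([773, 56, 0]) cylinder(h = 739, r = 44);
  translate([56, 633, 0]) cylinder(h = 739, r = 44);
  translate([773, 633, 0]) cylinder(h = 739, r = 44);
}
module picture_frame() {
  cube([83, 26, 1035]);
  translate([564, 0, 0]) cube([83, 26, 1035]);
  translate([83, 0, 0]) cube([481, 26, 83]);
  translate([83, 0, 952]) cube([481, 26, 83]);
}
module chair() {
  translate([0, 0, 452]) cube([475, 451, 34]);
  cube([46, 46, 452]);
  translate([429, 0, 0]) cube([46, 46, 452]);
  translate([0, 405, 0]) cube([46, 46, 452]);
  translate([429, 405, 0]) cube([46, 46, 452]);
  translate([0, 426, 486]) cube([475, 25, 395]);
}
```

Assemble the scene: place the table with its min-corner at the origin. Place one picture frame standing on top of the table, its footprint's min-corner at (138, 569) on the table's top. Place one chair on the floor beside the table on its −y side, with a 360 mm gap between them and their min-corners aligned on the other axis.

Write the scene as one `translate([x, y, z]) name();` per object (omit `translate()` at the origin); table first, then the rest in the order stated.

table();
translate([138, 569, 774]) picture_frame();
translate([0, -811, 0]) chair();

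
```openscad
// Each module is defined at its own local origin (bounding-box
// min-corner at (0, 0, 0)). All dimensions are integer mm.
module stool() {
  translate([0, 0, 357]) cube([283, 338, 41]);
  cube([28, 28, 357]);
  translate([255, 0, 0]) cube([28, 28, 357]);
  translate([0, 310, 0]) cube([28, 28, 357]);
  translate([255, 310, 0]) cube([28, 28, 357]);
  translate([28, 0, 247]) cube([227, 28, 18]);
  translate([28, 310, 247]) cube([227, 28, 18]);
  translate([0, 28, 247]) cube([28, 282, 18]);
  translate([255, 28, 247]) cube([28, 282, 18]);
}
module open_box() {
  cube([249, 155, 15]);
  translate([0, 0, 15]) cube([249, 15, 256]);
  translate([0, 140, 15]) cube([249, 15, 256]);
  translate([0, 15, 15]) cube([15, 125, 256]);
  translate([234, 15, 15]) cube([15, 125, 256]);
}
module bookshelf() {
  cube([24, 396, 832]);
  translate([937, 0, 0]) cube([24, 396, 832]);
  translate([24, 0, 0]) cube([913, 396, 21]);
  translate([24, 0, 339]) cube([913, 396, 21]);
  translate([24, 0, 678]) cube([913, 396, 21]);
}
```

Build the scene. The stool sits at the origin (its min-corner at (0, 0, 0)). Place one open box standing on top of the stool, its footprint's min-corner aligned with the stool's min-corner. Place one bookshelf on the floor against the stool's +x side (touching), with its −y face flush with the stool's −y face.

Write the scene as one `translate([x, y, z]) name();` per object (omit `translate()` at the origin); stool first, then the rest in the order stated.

stool();
translate([0, 0, 398]) open_box();
translate([283, 0, 0]) bookshelf();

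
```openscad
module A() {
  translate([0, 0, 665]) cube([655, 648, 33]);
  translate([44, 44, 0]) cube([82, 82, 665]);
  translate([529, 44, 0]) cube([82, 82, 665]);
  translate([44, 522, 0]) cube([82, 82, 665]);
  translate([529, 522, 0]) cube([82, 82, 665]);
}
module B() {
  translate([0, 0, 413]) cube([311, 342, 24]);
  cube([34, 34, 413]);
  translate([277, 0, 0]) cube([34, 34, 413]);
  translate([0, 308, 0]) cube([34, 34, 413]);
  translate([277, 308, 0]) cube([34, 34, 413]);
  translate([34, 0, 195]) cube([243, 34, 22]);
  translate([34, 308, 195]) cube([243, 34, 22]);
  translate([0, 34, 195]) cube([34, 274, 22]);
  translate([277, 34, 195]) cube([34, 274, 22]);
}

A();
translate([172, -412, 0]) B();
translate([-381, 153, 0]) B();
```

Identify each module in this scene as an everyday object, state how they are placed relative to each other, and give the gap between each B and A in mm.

A is a table. B is a stool. Two stools sit around the table at the −y, −x sides. The gap between each stool and the table is 70 mm.

Each stool's nearest face is 70 mm from the table's bounding box.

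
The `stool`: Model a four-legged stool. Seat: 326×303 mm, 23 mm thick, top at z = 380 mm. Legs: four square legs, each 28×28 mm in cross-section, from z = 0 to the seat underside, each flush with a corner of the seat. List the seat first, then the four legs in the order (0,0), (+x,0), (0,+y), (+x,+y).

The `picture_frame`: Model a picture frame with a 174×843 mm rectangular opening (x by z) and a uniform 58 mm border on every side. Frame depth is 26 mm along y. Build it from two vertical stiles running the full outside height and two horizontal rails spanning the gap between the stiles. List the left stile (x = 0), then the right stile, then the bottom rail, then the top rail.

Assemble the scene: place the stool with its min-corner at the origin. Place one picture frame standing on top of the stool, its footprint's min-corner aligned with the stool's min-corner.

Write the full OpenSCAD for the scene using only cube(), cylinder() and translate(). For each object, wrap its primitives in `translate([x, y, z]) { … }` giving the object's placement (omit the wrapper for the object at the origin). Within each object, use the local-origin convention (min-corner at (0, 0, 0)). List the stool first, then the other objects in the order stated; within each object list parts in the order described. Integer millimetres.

translate([0, 0, 357]) cube([326, 303, 23]);
cube([28, 28, 357]);
translate([298, 0, 0]) cube([28, 28, 357]);
translate([0, 275, 0]) cube([28, 28, 357]);
translate([298, 275, 0]) cube([28, 28, 357]);
translate([0, 0, 380]) {
  cube([58, 26, 959]);
  translate([232, 0, 0]) cube([58, 26, 959]);
  translate([58, 0, 0]) cube([174, 26, 58]);
  translate([58, 0, 901]) cube([174, 26, 58]);
}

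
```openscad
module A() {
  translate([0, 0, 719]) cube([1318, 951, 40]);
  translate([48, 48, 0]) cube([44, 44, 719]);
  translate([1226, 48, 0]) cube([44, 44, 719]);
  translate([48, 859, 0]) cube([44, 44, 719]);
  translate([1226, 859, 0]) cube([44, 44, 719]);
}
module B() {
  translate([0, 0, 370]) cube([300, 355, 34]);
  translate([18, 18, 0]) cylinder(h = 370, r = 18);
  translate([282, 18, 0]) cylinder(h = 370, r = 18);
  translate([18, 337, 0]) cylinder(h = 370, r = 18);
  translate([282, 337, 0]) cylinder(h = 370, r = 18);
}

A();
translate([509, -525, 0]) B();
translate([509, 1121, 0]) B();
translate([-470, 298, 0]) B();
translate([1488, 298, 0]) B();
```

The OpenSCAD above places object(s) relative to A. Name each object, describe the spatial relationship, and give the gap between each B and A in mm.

A is a table. B is a stool. Four stools sit around the table at the −y, +y, −x, +x sides. The gap between each stool and the table is 170 mm.

Each stool's nearest face is 170 mm from the table's bounding box.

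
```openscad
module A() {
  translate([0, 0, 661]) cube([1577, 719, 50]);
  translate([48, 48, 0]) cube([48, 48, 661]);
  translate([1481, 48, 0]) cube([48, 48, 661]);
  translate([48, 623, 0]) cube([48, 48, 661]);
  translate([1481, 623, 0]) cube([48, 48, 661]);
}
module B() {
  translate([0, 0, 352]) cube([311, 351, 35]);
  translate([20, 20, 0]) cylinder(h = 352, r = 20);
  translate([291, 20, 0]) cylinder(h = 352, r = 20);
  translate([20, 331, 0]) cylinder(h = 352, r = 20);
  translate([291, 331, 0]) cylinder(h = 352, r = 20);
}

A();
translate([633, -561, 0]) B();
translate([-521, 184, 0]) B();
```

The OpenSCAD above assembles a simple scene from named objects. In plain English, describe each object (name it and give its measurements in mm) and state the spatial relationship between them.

A is a table with a 1577×719 mm rectangular top, 50 mm thick, top surface at z = 711 mm, supported by four 48×48 mm square legs, each inset 48 mm from the nearest pair of top edges, running from the floor.

B is a simple wooden stool: a rectangular seat 311 mm (x) by 351 mm (y), 35 mm thick, top face at z = 387 mm, on four round legs, each 40 mm in diameter. The legs rest on z = 0, each leg's axis is inset half a diameter from the nearest pair of seat edges (so the leg's bounding box is flush with the corner).

Two stools sit around the table at the −y, −x sides.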